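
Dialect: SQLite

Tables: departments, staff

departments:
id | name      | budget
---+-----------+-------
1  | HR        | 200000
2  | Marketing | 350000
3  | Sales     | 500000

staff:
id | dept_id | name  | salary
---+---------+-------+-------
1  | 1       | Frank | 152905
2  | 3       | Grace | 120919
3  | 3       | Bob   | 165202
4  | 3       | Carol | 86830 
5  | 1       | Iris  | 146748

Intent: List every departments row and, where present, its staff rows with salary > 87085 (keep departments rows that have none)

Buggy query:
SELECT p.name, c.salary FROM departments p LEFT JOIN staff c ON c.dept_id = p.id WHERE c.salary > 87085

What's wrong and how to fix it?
Bug: A WHERE condition on the right-hand table after LEFT JOIN drops unmatched parents

Fix: Put 'c.salary > 87085' in the JOIN's ON clause instead of WHERE

Corrected query:
SELECT p.name, c.salary FROM departments p LEFT JOIN staff c ON c.dept_id = p.id AND c.salary > 87085

Result:
name      | salary
----------+-------
HR        | 146748
HR        | 152905
Marketing | NULL  
Sales     | 120919
Sales     | 165202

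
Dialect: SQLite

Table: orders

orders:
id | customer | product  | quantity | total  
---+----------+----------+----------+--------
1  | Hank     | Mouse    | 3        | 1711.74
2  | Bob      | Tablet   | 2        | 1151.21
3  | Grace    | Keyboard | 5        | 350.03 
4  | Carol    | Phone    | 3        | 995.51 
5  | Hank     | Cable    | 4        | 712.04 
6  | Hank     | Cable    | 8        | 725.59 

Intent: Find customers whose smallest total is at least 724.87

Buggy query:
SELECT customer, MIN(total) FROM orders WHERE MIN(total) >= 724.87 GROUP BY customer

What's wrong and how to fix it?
Bug: MIN() in WHERE is a misuse of aggregate

Fix: Use HAVING for the per-group MIN condition

Corrected query:
SELECT customer, MIN(total) FROM orders GROUP BY customer HAVING MIN(total) >= 724.87

Result:
customer | MIN(total)
---------+-----------
Bob      | 1151.21   
Carol    | 995.51    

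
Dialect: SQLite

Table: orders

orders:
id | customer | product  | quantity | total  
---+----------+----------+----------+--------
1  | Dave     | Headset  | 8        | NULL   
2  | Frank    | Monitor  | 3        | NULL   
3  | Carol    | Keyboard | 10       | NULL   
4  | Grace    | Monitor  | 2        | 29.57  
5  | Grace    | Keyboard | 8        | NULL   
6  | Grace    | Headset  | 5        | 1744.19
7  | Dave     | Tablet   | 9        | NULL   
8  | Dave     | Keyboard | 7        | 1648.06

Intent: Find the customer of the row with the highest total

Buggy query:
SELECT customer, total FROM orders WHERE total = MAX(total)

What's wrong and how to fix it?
Bug: MAX(total) is an aggregate and cannot be used directly in WHERE

Fix: Use a subquery: WHERE total = (SELECT MAX(total) FROM orders)

Corrected query:
SELECT customer, total FROM orders WHERE total = (SELECT MAX(total) FROM orders)

Result:
customer | total  
---------+--------
Grace    | 1744.19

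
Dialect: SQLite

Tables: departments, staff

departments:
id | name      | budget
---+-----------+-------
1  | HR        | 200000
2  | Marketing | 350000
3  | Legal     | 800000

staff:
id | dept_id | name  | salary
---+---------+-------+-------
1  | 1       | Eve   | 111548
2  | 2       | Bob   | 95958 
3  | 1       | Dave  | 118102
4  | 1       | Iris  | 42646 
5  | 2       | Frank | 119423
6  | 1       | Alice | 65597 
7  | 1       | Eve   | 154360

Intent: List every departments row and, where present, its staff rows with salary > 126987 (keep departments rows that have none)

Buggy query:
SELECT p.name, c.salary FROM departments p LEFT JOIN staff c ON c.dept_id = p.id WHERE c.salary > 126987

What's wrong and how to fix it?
Bug: A WHERE condition on the right-hand table after LEFT JOIN drops unmatched parents

Fix: Put 'c.salary > 126987' in the JOIN's ON clause instead of WHERE

Corrected query:
SELECT p.name, c.salary FROM departments p LEFT JOIN staff c ON c.dept_id = p.id AND c.salary > 126987

Result:
name      | salary
----------+-------
HR        | 154360
Marketing | NULL  
Legal     | NULL  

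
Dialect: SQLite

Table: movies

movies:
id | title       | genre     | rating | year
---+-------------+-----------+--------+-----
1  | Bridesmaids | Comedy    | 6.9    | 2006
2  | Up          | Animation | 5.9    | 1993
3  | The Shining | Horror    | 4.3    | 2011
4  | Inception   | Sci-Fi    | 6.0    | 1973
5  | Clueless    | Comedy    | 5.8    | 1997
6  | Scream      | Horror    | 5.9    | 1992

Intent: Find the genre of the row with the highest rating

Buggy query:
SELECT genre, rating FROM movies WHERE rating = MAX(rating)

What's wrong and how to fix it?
Bug: WHERE is evaluated per row; an aggregate over the whole table isn't defined there

Fix: Use a subquery: WHERE rating = (SELECT MAX(rating) FROM movies)

Corrected query:
SELECT genre, rating FROM movies WHERE rating = (SELECT MAX(rating) FROM movies)

Result:
genre  | rating
-------+-------
Comedy | 6.9   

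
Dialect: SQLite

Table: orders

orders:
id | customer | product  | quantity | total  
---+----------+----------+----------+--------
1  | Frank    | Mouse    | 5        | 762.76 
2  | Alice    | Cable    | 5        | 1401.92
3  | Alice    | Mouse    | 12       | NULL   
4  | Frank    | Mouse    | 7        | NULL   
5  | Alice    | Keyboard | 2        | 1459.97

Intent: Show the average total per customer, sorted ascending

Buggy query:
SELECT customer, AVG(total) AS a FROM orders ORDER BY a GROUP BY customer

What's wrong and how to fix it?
Bug: ORDER BY appears before GROUP BY; SQL clause order requires GROUP BY first

Fix: Move ORDER BY to the end, after GROUP BY

Corrected query:
SELECT customer, AVG(total) AS a FROM orders GROUP BY customer ORDER BY a

Result:
customer | a       
---------+---------
Frank    | 762.76  
Alice    | 1430.945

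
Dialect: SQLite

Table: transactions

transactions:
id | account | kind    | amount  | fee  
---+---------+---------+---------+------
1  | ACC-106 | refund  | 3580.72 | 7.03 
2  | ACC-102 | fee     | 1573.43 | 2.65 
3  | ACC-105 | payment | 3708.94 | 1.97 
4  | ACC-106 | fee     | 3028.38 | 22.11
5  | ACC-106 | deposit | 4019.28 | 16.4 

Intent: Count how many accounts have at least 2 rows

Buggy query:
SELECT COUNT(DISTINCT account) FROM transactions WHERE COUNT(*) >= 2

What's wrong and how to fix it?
Bug: COUNT(*) cannot appear in WHERE; the per-group count doesn't exist yet

Fix: Group first with HAVING COUNT(*) >= 2, then COUNT the resulting groups

Corrected query:
SELECT COUNT(*) FROM (SELECT account FROM transactions GROUP BY account HAVING COUNT(*) >= 2)

Result:
COUNT(*)
--------
1       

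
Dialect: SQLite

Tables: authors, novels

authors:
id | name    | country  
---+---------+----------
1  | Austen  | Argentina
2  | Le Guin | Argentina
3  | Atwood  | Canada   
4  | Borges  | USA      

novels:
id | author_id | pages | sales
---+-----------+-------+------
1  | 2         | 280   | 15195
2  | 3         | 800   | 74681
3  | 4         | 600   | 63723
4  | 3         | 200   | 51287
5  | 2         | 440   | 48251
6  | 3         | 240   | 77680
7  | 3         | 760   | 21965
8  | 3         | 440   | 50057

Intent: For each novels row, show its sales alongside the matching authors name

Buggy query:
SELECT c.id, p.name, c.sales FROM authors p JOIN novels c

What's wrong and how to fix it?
Bug: Missing join condition: each novels row is matched to all authors rows instead of just its own

Fix: Specify the join condition linking the foreign key to the parent id

Corrected query:
SELECT c.id, p.name, c.sales FROM authors p JOIN novels c ON c.author_id = p.id

Result:
id | name    | sales
---+---------+------
1  | Le Guin | 15195
2  | Atwood  | 74681
3  | Borges  | 63723
4  | Atwood  | 51287
5  | Le Guin | 48251
6  | Atwood  | 77680
7  | Atwood  | 21965
8  | Atwood  | 50057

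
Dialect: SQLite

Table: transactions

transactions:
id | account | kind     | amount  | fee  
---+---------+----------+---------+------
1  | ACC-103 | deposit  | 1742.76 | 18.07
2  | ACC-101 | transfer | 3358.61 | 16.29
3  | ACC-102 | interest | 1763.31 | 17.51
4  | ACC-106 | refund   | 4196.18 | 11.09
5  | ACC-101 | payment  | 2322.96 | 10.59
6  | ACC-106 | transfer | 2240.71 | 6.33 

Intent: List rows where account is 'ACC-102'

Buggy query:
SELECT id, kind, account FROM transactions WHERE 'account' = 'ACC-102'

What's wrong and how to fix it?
Bug: Single quotes denote string literals in SQL; the column name is being compared as a constant string

Fix: Reference the column as account without single quotes

Corrected query:
SELECT id, kind, account FROM transactions WHERE account = 'ACC-102'

Result:
id | kind     | account
---+----------+--------
3  | interest | ACC-102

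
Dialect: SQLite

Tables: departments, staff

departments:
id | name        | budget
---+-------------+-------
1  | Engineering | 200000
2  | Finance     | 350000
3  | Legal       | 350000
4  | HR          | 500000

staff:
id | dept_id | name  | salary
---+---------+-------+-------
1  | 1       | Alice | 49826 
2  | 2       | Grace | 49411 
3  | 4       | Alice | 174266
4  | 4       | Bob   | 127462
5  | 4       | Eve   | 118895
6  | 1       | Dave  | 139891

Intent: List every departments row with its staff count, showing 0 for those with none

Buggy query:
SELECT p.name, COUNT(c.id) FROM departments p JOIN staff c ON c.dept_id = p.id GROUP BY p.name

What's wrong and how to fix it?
Bug: An inner join excludes parents with zero children

Fix: Use LEFT JOIN so parents without children still appear (COUNT(c.id) gives 0)

Corrected query:
SELECT p.name, COUNT(c.id) FROM departments p LEFT JOIN staff c ON c.dept_id = p.id GROUP BY p.name

Result:
name        | COUNT(c.id)
------------+------------
Engineering | 2          
Finance     | 1          
HR          | 3          
Legal       | 0          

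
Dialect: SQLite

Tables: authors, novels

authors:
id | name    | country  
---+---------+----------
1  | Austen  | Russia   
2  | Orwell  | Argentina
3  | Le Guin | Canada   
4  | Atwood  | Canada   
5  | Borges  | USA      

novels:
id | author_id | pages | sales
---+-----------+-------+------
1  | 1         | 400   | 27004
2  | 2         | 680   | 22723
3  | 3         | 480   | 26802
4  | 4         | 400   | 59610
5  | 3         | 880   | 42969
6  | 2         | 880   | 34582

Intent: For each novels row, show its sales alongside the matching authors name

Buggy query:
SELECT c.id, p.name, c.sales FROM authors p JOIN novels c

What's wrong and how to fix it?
Bug: Missing join condition: each novels row is matched to all authors rows instead of just its own

Fix: Specify the join condition linking the foreign key to the parent id

Corrected query:
SELECT c.id, p.name, c.sales FROM authors p JOIN novels c ON c.author_id = p.id

Result:
id | name    | sales
---+---------+------
1  | Austen  | 27004
2  | Orwell  | 22723
3  | Le Guin | 26802
4  | Atwood  | 59610
5  | Le Guin | 42969
6  | Orwell  | 34582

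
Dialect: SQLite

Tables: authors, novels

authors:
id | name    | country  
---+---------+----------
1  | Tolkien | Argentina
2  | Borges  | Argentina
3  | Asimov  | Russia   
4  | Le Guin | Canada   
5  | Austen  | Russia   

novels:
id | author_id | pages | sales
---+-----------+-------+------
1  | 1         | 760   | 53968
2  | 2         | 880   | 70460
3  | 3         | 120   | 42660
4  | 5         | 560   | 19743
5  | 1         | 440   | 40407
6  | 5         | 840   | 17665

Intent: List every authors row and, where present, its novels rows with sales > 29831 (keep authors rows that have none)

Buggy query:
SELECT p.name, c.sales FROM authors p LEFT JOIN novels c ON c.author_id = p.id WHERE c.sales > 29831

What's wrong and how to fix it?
Bug: A WHERE condition on the right-hand table after LEFT JOIN drops unmatched parents

Fix: Move the right-table condition into the ON clause so unmatched parents are kept

Corrected query:
SELECT p.name, c.sales FROM authors p LEFT JOIN novels c ON c.author_id = p.id AND c.sales > 29831

Result:
name    | sales
--------+------
Tolkien | 40407
Tolkien | 53968
Borges  | 70460
Asimov  | 42660
Le Guin | NULL 
Austen  | NULL 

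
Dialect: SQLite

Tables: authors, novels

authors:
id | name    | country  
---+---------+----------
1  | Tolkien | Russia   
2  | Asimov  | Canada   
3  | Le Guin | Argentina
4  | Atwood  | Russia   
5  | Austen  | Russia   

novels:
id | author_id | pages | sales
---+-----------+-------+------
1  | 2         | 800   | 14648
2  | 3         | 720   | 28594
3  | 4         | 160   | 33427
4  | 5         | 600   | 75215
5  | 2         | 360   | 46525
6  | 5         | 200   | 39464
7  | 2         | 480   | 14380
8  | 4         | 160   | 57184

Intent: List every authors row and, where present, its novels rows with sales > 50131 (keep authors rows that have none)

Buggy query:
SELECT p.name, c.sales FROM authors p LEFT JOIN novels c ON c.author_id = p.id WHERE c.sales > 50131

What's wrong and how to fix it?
Bug: A WHERE condition on the right-hand table after LEFT JOIN drops unmatched parents

Fix: Move the right-table condition into the ON clause so unmatched parents are kept

Corrected query:
SELECT p.name, c.sales FROM authors p LEFT JOIN novels c ON c.author_id = p.id AND c.sales > 50131

Result:
name    | sales
--------+------
Tolkien | NULL 
Asimov  | NULL 
Le Guin | NULL 
Atwood  | 57184
Austen  | 75215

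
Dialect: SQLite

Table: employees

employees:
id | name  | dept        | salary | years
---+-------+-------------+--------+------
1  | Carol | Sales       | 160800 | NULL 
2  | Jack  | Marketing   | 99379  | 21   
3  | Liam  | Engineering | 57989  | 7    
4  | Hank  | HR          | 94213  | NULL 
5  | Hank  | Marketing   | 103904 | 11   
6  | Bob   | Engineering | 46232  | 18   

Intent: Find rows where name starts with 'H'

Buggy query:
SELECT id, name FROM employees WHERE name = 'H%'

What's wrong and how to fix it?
Bug: Wildcards only work with LIKE; '=' treats '%' as a literal character

Fix: Use LIKE for wildcard pattern matching

Corrected query:
SELECT id, name FROM employees WHERE name LIKE 'H%'

Result:
id | name
---+-----
4  | Hank
5  | Hank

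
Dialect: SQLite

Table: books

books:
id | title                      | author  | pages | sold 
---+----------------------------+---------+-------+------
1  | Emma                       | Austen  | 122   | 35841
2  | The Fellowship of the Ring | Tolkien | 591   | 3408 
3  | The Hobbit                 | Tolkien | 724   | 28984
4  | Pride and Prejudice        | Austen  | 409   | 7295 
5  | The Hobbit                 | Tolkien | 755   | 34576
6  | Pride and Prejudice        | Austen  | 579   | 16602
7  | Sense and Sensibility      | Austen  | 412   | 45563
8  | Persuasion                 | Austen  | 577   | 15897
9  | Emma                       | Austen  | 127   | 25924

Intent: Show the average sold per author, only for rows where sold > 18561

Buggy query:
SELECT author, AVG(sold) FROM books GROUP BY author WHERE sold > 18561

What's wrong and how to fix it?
Bug: Row-level WHERE must come before GROUP BY in the clause order

Fix: Move the WHERE clause before GROUP BY

Corrected query:
SELECT author, AVG(sold) FROM books WHERE sold > 18561 GROUP BY author

Result:
author  | AVG(sold)
--------+----------
Austen  | 35776    
Tolkien | 31780    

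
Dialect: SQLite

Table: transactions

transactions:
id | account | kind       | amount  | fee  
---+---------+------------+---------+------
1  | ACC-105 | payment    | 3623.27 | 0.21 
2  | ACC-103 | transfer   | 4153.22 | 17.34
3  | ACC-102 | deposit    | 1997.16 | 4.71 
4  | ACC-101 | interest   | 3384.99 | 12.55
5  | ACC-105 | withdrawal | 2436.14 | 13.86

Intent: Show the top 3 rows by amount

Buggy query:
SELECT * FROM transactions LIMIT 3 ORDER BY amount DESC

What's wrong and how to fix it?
Bug: LIMIT must come after ORDER BY

Fix: Swap the clauses: ORDER BY first, then LIMIT

Corrected query:
SELECT * FROM transactions ORDER BY amount DESC LIMIT 3

Result:
id | account | kind     | amount  | fee  
---+---------+----------+---------+------
2  | ACC-103 | transfer | 4153.22 | 17.34
1  | ACC-105 | payment  | 3623.27 | 0.21 
4  | ACC-101 | interest | 3384.99 | 12.55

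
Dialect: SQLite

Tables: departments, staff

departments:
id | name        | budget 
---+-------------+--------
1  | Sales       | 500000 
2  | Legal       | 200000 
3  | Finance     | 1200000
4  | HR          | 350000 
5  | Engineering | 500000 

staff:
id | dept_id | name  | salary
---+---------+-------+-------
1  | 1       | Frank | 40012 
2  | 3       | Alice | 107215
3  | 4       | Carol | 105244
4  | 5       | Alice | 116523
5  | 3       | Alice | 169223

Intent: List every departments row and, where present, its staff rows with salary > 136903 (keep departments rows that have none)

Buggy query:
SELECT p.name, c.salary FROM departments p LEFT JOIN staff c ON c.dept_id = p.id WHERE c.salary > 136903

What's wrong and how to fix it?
Bug: Filtering c.salary in WHERE discards the NULL rows produced by LEFT JOIN, turning it into an inner join

Fix: Move the right-table condition into the ON clause so unmatched parents are kept

Corrected query:
SELECT p.name, c.salary FROM departments p LEFT JOIN staff c ON c.dept_id = p.id AND c.salary > 136903

Result:
name        | salary
------------+-------
Sales       | NULL  
Legal       | NULL  
Finance     | 169223
HR          | NULL  
Engineering | NULL  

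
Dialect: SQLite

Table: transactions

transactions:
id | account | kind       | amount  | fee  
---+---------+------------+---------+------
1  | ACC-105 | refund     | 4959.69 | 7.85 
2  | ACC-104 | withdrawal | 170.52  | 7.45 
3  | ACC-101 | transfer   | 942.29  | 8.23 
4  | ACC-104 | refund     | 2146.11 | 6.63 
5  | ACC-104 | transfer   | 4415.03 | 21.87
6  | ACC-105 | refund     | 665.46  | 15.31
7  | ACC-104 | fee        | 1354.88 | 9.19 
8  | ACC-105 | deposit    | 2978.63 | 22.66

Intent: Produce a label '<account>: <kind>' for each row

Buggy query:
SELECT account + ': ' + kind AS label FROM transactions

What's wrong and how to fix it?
Bug: SQLite uses || for string concatenation; + coerces text to numbers (yielding 0)

Fix: Replace + with || to concatenate text

Corrected query:
SELECT account || ': ' || kind AS label FROM transactions

Result:
label              
-------------------
ACC-105: refund    
ACC-104: withdrawal
ACC-101: transfer  
ACC-104: refund    
ACC-104: transfer  
ACC-105: refund    
ACC-104: fee       
ACC-105: deposit   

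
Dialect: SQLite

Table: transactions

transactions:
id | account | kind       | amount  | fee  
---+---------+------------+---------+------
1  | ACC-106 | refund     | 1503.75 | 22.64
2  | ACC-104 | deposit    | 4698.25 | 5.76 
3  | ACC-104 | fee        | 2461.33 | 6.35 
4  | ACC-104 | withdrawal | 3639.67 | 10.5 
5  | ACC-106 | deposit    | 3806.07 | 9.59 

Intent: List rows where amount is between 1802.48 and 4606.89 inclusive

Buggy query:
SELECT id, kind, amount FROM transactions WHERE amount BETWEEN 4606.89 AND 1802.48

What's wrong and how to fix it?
Bug: BETWEEN expects the lower bound first; with 4606.89 AND 1802.48 the range is empty

Fix: Write BETWEEN 1802.48 AND 4606.89

Corrected query:
SELECT id, kind, amount FROM transactions WHERE amount BETWEEN 1802.48 AND 4606.89

Result:
id | kind       | amount 
---+------------+--------
3  | fee        | 2461.33
4  | withdrawal | 3639.67
5  | deposit    | 3806.07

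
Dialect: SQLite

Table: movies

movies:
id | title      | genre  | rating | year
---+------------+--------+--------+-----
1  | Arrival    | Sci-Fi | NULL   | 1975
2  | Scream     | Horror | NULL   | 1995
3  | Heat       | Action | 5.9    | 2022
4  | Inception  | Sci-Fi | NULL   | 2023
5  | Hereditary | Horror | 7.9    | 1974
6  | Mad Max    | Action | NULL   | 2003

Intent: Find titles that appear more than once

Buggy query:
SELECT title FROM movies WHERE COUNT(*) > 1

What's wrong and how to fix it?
Bug: COUNT(*) is an aggregate and cannot be used in WHERE

Fix: GROUP BY title, then filter groups with HAVING COUNT(*) > 1

Corrected query:
SELECT title FROM movies GROUP BY title HAVING COUNT(*) > 1

Result:
(no rows)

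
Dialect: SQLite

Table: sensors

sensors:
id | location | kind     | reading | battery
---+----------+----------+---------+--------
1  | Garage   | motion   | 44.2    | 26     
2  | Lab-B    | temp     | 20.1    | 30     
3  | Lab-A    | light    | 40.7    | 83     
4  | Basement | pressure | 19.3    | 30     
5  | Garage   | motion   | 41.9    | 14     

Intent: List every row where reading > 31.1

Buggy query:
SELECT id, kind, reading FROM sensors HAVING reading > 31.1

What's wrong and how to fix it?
Bug: This is a non-aggregate query (no GROUP BY, no aggregates), so in SQLite the HAVING clause is invalid here; a row-level condition belongs in WHERE

Fix: Replace HAVING with WHERE since the condition applies to individual rows

Corrected query:
SELECT id, kind, reading FROM sensors WHERE reading > 31.1

Result:
id | kind   | reading
---+--------+--------
1  | motion | 44.2   
3  | light  | 40.7   
5  | motion | 41.9   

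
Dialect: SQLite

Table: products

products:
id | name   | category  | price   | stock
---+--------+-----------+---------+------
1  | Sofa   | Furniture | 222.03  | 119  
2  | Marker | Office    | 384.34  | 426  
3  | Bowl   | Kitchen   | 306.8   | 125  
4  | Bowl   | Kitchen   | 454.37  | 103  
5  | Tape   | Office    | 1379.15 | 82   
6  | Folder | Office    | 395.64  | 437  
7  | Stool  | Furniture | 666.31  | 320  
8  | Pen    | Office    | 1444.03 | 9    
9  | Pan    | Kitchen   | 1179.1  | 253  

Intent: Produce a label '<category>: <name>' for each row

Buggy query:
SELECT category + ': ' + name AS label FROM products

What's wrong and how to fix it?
Bug: '+' is numeric addition; on text columns SQLite converts them to 0 instead of concatenating

Fix: Replace + with || to concatenate text

Corrected query:
SELECT category || ': ' || name AS label FROM products

Result:
label           
----------------
Furniture: Sofa 
Office: Marker  
Kitchen: Bowl   
Kitchen: Bowl   
Office: Tape    
Office: Folder  
Furniture: Stool
Office: Pen     
Kitchen: Pan    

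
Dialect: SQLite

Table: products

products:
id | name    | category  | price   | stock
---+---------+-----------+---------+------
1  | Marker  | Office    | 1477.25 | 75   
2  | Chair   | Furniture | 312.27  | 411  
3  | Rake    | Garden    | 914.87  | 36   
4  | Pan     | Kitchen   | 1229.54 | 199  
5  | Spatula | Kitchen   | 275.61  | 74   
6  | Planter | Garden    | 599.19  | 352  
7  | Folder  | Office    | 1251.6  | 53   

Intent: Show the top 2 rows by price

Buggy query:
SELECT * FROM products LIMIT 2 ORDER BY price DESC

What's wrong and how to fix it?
Bug: ORDER BY cannot follow LIMIT; LIMIT is the final clause

Fix: Sort with ORDER BY, then apply LIMIT

Corrected query:
SELECT * FROM products ORDER BY price DESC LIMIT 2

Result:
id | name   | category | price   | stock
---+--------+----------+---------+------
1  | Marker | Office   | 1477.25 | 75   
7  | Folder | Office   | 1251.6  | 53   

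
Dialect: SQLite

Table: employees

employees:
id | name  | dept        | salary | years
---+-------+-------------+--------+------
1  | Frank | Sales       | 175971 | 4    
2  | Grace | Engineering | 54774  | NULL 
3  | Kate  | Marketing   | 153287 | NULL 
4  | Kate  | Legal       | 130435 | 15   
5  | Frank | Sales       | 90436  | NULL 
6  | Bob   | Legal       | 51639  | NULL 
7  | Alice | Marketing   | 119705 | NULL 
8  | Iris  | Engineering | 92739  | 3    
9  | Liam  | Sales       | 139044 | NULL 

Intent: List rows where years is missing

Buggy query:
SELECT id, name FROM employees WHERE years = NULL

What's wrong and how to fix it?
Bug: Comparing to NULL with '=' never matches; NULL = NULL is unknown, not true

Fix: Use IS NULL to test for NULL

Corrected query:
SELECT id, name FROM employees WHERE years IS NULL

Result:
id | name 
---+------
2  | Grace
3  | Kate 
5  | Frank
6  | Bob  
7  | Alice
9  | Liam 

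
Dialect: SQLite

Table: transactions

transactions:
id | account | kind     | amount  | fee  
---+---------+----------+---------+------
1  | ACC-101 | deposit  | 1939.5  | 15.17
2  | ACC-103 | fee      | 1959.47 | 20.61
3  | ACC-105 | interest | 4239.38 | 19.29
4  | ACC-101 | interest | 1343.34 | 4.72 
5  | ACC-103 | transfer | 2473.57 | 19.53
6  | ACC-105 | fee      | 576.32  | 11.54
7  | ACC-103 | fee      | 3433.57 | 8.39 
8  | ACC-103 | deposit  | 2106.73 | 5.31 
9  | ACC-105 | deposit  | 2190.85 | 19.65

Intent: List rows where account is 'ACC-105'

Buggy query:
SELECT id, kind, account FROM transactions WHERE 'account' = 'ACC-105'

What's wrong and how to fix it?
Bug: Single quotes denote string literals in SQL; the column name is being compared as a constant string

Fix: Remove the quotes around the column name (or use double quotes for an identifier)

Corrected query:
SELECT id, kind, account FROM transactions WHERE account = 'ACC-105'

Result:
id | kind     | account
---+----------+--------
3  | interest | ACC-105
6  | fee      | ACC-105
9  | deposit  | ACC-105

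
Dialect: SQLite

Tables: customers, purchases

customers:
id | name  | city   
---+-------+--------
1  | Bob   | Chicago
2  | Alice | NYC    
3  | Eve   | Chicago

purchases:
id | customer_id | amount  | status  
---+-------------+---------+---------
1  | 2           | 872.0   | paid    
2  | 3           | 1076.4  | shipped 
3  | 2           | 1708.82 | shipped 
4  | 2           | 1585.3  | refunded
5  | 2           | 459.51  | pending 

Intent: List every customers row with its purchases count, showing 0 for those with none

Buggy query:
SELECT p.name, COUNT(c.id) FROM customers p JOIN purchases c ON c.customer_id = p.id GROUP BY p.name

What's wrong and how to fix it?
Bug: INNER JOIN drops customers rows that have no matching purchases rows

Fix: Switch to LEFT JOIN to retain unmatched parent rows

Corrected query:
SELECT p.name, COUNT(c.id) FROM customers p LEFT JOIN purchases c ON c.customer_id = p.id GROUP BY p.name

Result:
name  | COUNT(c.id)
------+------------
Alice | 4          
Bob   | 0          
Eve   | 1          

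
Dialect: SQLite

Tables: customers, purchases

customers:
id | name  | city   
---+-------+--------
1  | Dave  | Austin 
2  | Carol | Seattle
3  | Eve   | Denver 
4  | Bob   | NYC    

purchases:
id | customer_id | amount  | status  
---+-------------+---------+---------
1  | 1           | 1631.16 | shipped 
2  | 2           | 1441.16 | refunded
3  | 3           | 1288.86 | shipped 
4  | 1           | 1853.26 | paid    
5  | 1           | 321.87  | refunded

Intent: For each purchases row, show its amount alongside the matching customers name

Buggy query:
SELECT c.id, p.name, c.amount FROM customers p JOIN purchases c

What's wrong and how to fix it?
Bug: Missing join condition: each purchases row is matched to all customers rows instead of just its own

Fix: Add ON c.customer_id = p.id to the JOIN

Corrected query:
SELECT c.id, p.name, c.amount FROM customers p JOIN purchases c ON c.customer_id = p.id

Result:
id | name  | amount 
---+-------+--------
1  | Dave  | 1631.16
2  | Carol | 1441.16
3  | Eve   | 1288.86
4  | Dave  | 1853.26
5  | Dave  | 321.87 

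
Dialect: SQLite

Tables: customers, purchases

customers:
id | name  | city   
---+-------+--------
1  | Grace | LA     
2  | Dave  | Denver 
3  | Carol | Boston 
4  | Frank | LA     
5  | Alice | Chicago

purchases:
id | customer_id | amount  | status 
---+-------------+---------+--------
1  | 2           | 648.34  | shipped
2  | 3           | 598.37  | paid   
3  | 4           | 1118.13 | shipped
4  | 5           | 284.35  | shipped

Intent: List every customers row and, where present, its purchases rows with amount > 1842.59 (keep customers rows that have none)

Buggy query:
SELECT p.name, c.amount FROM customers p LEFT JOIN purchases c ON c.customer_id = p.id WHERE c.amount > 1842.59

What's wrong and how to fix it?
Bug: A WHERE condition on the right-hand table after LEFT JOIN drops unmatched parents

Fix: Put 'c.amount > 1842.59' in the JOIN's ON clause instead of WHERE

Corrected query:
SELECT p.name, c.amount FROM customers p LEFT JOIN purchases c ON c.customer_id = p.id AND c.amount > 1842.59

Result:
name  | amount
------+-------
Grace | NULL  
Dave  | NULL  
Carol | NULL  
Frank | NULL  
Alice | NULL  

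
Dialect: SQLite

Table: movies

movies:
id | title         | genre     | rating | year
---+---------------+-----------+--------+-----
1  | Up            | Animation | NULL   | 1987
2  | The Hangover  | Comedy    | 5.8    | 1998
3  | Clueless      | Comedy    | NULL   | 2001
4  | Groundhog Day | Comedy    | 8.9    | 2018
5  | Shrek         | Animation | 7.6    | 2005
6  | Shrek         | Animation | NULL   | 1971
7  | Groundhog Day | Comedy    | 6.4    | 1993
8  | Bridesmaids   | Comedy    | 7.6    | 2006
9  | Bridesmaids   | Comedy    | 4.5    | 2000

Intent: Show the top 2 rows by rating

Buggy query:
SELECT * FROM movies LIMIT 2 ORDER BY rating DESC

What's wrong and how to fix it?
Bug: LIMIT must come after ORDER BY

Fix: Swap the clauses: ORDER BY first, then LIMIT

Corrected query:
SELECT * FROM movies ORDER BY rating DESC LIMIT 2

Result:
id | title         | genre     | rating | year
---+---------------+-----------+--------+-----
4  | Groundhog Day | Comedy    | 8.9    | 2018
5  | Shrek         | Animation | 7.6    | 2005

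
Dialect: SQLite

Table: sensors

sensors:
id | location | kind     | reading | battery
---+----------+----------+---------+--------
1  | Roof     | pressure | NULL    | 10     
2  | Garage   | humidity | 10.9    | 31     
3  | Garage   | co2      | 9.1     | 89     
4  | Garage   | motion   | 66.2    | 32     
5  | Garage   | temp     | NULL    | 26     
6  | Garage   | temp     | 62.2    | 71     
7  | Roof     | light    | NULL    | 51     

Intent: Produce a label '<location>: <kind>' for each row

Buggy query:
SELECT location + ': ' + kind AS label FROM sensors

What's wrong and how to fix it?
Bug: '+' is numeric addition; on text columns SQLite converts them to 0 instead of concatenating

Fix: Use the || operator for string concatenation

Corrected query:
SELECT location || ': ' || kind AS label FROM sensors

Result:
label           
----------------
Roof: pressure  
Garage: humidity
Garage: co2     
Garage: motion  
Garage: temp    
Garage: temp    
Roof: light     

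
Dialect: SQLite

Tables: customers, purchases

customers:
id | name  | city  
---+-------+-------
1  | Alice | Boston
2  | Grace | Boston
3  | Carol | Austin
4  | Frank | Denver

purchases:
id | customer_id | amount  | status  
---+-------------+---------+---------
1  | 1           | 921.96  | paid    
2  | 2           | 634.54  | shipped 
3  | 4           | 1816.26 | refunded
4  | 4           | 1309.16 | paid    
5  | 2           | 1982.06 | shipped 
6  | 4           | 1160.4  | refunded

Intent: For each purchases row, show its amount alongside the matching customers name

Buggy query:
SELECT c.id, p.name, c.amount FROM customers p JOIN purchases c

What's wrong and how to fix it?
Bug: JOIN with no ON clause produces a cartesian product; every purchases row pairs with every customers row

Fix: Specify the join condition linking the foreign key to the parent id

Corrected query:
SELECT c.id, p.name, c.amount FROM customers p JOIN purchases c ON c.customer_id = p.id

Result:
id | name  | amount 
---+-------+--------
1  | Alice | 921.96 
2  | Grace | 634.54 
3  | Frank | 1816.26
4  | Frank | 1309.16
5  | Grace | 1982.06
6  | Frank | 1160.4 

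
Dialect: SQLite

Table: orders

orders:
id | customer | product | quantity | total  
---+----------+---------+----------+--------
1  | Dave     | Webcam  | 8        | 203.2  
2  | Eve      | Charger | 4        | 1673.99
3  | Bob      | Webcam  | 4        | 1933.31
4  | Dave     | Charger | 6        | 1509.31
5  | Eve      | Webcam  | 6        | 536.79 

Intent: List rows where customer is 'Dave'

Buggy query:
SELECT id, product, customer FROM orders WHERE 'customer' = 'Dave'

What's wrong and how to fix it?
Bug: 'customer' in single quotes is a string literal, not the column; the comparison is literal-vs-literal and never true

Fix: Reference the column as customer without single quotes

Corrected query:
SELECT id, product, customer FROM orders WHERE customer = 'Dave'

Result:
id | product | customer
---+---------+---------
1  | Webcam  | Dave    
4  | Charger | Dave    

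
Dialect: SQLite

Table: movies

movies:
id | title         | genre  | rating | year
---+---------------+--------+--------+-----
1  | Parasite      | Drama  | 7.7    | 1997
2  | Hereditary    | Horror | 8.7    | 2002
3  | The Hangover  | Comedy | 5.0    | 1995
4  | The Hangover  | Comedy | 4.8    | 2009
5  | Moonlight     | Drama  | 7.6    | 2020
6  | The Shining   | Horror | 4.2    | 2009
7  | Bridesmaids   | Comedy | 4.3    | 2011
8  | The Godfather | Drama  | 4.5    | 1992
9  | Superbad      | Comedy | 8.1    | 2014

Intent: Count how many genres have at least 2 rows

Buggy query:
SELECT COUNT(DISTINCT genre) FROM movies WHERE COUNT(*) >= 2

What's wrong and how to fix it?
Bug: COUNT(*) cannot appear in WHERE; the per-group count doesn't exist yet

Fix: Group first with HAVING COUNT(*) >= 2, then COUNT the resulting groups

Corrected query:
SELECT COUNT(*) FROM (SELECT genre FROM movies GROUP BY genre HAVING COUNT(*) >= 2)

Result:
COUNT(*)
--------
3       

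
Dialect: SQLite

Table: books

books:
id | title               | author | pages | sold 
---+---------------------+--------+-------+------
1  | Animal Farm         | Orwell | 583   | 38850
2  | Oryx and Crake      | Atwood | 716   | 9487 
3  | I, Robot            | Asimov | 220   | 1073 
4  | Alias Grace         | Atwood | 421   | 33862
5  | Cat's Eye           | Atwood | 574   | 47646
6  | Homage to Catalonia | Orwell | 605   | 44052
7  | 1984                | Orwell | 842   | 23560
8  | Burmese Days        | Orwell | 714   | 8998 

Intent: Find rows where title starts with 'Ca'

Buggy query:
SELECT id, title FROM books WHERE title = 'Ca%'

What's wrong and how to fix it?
Bug: '=' compares the literal string including the % character; pattern matching needs LIKE

Fix: Use LIKE for wildcard pattern matching

Corrected query:
SELECT id, title FROM books WHERE title LIKE 'Ca%'

Result:
id | title    
---+----------
5  | Cat's Eye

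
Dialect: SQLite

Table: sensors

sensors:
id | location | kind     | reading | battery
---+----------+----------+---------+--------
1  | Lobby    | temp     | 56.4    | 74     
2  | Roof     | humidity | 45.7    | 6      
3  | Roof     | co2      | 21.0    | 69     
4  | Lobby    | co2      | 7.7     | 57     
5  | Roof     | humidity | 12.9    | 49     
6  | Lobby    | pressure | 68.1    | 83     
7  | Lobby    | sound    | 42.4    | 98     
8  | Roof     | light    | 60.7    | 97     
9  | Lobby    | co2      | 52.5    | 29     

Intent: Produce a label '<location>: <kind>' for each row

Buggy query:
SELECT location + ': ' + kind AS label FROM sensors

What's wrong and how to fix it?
Bug: SQLite uses || for string concatenation; + coerces text to numbers (yielding 0)

Fix: Replace + with || to concatenate text

Corrected query:
SELECT location || ': ' || kind AS label FROM sensors

Result:
label          
---------------
Lobby: temp    
Roof: humidity 
Roof: co2      
Lobby: co2     
Roof: humidity 
Lobby: pressure
Lobby: sound   
Roof: light    
Lobby: co2     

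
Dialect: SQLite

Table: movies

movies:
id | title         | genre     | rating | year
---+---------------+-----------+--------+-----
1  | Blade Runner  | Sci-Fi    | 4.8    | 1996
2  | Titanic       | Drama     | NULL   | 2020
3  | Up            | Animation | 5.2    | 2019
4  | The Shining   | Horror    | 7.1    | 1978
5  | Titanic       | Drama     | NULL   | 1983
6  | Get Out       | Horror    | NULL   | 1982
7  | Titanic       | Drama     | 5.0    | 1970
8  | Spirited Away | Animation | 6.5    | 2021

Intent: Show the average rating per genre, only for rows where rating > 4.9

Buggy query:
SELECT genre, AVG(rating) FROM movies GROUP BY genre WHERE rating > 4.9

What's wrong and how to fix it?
Bug: WHERE cannot follow GROUP BY

Fix: Place WHERE between FROM and GROUP BY

Corrected query:
SELECT genre, AVG(rating) FROM movies WHERE rating > 4.9 GROUP BY genre

Result:
genre     | AVG(rating)
----------+------------
Animation | 5.85       
Drama     | 5          
Horror    | 7.1        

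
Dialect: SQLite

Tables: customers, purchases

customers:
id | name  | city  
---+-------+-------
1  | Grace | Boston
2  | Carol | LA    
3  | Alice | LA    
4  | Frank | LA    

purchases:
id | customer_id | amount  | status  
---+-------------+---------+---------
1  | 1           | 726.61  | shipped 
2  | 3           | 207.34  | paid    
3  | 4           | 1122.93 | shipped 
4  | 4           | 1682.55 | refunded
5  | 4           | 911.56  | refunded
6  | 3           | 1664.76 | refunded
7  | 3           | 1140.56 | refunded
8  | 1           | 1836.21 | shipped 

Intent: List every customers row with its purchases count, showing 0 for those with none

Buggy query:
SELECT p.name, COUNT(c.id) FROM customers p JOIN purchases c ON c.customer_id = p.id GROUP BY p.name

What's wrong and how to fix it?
Bug: INNER JOIN drops customers rows that have no matching purchases rows

Fix: Switch to LEFT JOIN to retain unmatched parent rows

Corrected query:
SELECT p.name, COUNT(c.id) FROM customers p LEFT JOIN purchases c ON c.customer_id = p.id GROUP BY p.name

Result:
name  | COUNT(c.id)
------+------------
Alice | 3          
Carol | 0          
Frank | 3          
Grace | 2          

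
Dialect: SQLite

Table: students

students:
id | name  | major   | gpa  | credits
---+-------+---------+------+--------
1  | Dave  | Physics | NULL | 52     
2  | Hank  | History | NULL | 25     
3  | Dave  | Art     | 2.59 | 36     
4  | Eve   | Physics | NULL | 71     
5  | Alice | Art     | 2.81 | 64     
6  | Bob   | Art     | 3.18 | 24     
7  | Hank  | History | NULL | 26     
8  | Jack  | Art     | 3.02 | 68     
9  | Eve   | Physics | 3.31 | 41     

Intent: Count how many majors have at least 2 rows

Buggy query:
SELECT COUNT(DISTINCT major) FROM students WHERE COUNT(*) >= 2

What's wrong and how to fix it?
Bug: WHERE filters individual rows, not groups, so a group-level COUNT is invalid there

Fix: Group first with HAVING COUNT(*) >= 2, then COUNT the resulting groups

Corrected query:
SELECT COUNT(*) FROM (SELECT major FROM students GROUP BY major HAVING COUNT(*) >= 2)

Result:
COUNT(*)
--------
3       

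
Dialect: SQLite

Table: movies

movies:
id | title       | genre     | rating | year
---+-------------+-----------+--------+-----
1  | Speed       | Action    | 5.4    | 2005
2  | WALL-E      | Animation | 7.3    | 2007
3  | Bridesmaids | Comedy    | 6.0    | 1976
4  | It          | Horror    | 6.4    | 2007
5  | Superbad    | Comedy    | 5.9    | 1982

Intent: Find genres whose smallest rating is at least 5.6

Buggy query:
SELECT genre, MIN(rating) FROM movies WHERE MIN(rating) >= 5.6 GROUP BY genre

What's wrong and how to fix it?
Bug: Aggregates like MIN are computed per group after WHERE runs

Fix: Use HAVING for the per-group MIN condition

Corrected query:
SELECT genre, MIN(rating) FROM movies GROUP BY genre HAVING MIN(rating) >= 5.6

Result:
genre     | MIN(rating)
----------+------------
Animation | 7.3        
Comedy    | 5.9        
Horror    | 6.4        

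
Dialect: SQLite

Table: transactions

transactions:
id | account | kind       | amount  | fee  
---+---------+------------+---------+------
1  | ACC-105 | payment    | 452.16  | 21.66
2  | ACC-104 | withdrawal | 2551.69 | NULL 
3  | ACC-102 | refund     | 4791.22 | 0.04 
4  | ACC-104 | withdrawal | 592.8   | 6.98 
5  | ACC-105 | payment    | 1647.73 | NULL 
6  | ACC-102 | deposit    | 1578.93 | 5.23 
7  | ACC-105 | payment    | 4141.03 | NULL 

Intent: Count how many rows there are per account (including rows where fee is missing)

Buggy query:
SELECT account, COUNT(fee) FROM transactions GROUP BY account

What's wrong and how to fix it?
Bug: COUNT(column) counts non-NULL values only; rows with NULL fee aren't counted

Fix: Replace COUNT(fee) with COUNT(*)

Corrected query:
SELECT account, COUNT(*) FROM transactions GROUP BY account

Result:
account | COUNT(*)
--------+---------
ACC-102 | 2       
ACC-104 | 2       
ACC-105 | 3       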